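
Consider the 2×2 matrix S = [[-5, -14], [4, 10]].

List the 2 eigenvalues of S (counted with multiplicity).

det(S - λI) = (-5 - λ)(10 - λ) - (-14)·(4) = λ^2 - 5λ + 6.
This factors as (λ - 2)·(λ - 3) = 0.
Eigenvalues: 2, 3.

2, 3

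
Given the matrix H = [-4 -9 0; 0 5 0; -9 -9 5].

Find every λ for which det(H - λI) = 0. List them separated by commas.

-4, 5, 5

Compute the characteristic polynomial p(λ) = det(λI - H).
Cofactor expansion gives p(λ) = λ^3 - 6λ^2 - 15λ + 100.
Since p(5) = 0, λ = 5 is a root.
Factor out (λ - 5): p(λ) = (λ - 5)·(λ^2 - λ - 20).
The quadratic factors as (λ + 4)·(λ - 5).
Eigenvalues: -4, 5, 5.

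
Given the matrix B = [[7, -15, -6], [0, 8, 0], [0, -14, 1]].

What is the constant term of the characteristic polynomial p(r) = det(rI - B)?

p(0) = det(0·I − B) = det(−B) = (−1)^3·det(B).
det(B) = 56, so p(0) = -56.

-56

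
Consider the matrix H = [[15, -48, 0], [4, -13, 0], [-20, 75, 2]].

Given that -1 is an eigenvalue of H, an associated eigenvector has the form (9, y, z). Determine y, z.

3, -15

We need (H + 1I)v = 0.
H + 1I = [[16, -48, 0], [4, -12, 0], [-20, 75, 3]].
Row 1: (16)·9 + (-48)·y + (0)·z = 0
Row 2: (4)·9 + (-12)·y + (0)·z = 0
Row 3: (-20)·9 + (75)·y + (3)·z = 0
Solving gives y = 3, z = -15.
Check: H·(9, 3, -15) = (-9, -3, 15) = -1·(9, 3, -15).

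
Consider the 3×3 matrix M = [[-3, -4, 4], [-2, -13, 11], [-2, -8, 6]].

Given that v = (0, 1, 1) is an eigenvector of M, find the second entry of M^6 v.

First find the eigenvalue: Mv = (0, -2, -2) = -2·(0, 1, 1), so λ = -2.
Then M^6 v = λ^6·v = (-2)^6·(0, 1, 1) = 64·(0, 1, 1) = (0, 64, 64).

64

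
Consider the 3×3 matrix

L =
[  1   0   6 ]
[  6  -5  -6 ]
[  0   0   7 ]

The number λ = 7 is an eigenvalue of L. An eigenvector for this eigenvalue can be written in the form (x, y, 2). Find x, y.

We need (L - 7I)v = 0.
L - 7I = [[-6, 0, 6], [6, -12, -6], [0, 0, 0]].
Row 1: (-6)·x + (0)·y + (6)·2 = 0
Row 2: (6)·x + (-12)·y + (-6)·2 = 0
Row 3: (0)·x + (0)·y + (0)·2 = 0
Solving gives x = 2, y = 0.
Check: L·(2, 0, 2) = (14, 0, 14) = 7·(2, 0, 2).

2, 0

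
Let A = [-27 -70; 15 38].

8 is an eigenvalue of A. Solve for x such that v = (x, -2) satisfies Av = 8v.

4

We need (A - 8I)v = 0.
A - 8I = [[-35, -70], [15, 30]].
Row 1: (-35)·x + (-70)·-2 = 0
Row 2: (15)·x + (30)·-2 = 0
Solving gives x = 4.
Check: A·(4, -2) = (32, -16) = 8·(4, -2).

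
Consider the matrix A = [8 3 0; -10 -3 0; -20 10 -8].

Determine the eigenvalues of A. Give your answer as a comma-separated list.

-8, 2, 3

The characteristic polynomial is p(lambda) = det(lambda·I - A).
Expanding along the first row, p(lambda) = lambda^3 + 3·lambda^2 - 34·lambda + 48.
Rational-root test: lambda = 2 gives p(2) = 0.
Factor out (lambda - 2): p(lambda) = (lambda - 2)·(lambda^2 + 5·lambda - 24).
The quadratic factors as (lambda + 8)·(lambda - 3).
Eigenvalues: -8, 2, 3.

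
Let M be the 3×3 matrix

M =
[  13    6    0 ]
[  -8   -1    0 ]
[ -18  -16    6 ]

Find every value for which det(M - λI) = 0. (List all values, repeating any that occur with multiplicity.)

Set up det(tI - M) = 0.
Expanding along the first row, p(t) = t^3 - 18t^2 + 107t - 210.
Since p(6) = 0, t = 6 is a root.
Dividing by (t - 6) leaves t^2 - 12t + 35.
The quadratic factors as (t - 5)·(t - 7).
Eigenvalues: 5, 6, 7.

5, 6, 7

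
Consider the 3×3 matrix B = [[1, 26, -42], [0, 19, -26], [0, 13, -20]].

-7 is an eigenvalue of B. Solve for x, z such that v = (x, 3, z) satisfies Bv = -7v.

6, 3

We need (B + 7I)v = 0.
B + 7I = [[8, 26, -42], [0, 26, -26], [0, 13, -13]].
Row 1: (8)·x + (26)·3 + (-42)·z = 0
Row 2: (0)·x + (26)·3 + (-26)·z = 0
Row 3: (0)·x + (13)·3 + (-13)·z = 0
Solving gives x = 6, z = 3.
Check: B·(6, 3, 3) = (-42, -21, -21) = -7·(6, 3, 3).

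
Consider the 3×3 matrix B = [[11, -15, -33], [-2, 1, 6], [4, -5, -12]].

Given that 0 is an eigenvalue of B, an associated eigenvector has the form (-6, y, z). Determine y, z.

0, -2

We need (B)v = 0.
B = [[11, -15, -33], [-2, 1, 6], [4, -5, -12]].
Row 1: (11)·-6 + (-15)·y + (-33)·z = 0
Row 2: (-2)·-6 + (1)·y + (6)·z = 0
Row 3: (4)·-6 + (-5)·y + (-12)·z = 0
Solving gives y = 0, z = -2.
Check: B·(-6, 0, -2) = (0, 0, 0) = 0·(-6, 0, -2).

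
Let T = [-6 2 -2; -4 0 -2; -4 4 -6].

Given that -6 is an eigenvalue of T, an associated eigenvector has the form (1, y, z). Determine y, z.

1, 1

We need (T + 6I)v = 0.
T + 6I = [[0, 2, -2], [-4, 6, -2], [-4, 4, 0]].
Row 1: (0)·1 + (2)·y + (-2)·z = 0
Row 2: (-4)·1 + (6)·y + (-2)·z = 0
Row 3: (-4)·1 + (4)·y + (0)·z = 0
Solving gives y = 1, z = 1.
Check: T·(1, 1, 1) = (-6, -6, -6) = -6·(1, 1, 1).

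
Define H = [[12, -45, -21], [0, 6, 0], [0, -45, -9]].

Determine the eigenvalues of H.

Set up det(sI - H) = 0.
Cofactor expansion gives p(s) = s^3 - 9s^2 - 90s + 648.
Since p(-9) = 0, s = -9 is a root.
Dividing by (s + 9) leaves s^2 - 18s + 72.
The quadratic factors as (s - 6)·(s - 12).
Eigenvalues: -9, 6, 12.

-9, 6, 12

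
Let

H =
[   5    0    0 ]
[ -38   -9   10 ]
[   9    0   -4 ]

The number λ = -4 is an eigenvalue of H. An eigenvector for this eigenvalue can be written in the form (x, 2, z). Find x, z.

0, 1

We need (H + 4I)v = 0.
H + 4I = [[9, 0, 0], [-38, -5, 10], [9, 0, 0]].
Row 1: (9)·x + (0)·2 + (0)·z = 0
Row 2: (-38)·x + (-5)·2 + (10)·z = 0
Row 3: (9)·x + (0)·2 + (0)·z = 0
Solving gives x = 0, z = 1.
Check: H·(0, 2, 1) = (0, -8, -4) = -4·(0, 2, 1).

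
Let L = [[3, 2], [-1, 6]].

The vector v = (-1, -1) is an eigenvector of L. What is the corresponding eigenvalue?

5

Compute Lv: L·(-1, -1) = (-5, -5).
Since Lv = λv, compare component 1: -5 = λ·-1, so λ = 5.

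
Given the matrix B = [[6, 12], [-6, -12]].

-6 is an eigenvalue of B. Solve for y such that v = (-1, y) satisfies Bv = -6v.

We need (B + 6I)v = 0.
B + 6I = [[12, 12], [-6, -6]].
Row 1: (12)·-1 + (12)·y = 0
Row 2: (-6)·-1 + (-6)·y = 0
Solving gives y = 1.
Check: B·(-1, 1) = (6, -6) = -6·(-1, 1).

1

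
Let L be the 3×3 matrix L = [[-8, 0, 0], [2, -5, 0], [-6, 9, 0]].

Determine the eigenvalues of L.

L is lower triangular, so its eigenvalues are the diagonal entries.
Diagonal: -8, -5, 0.

-8, -5, 0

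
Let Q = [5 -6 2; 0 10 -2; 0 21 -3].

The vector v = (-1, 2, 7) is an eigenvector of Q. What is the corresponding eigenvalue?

Compute Qv: Q·(-1, 2, 7) = (-3, 6, 21).
Since Qv = λv, compare component 1: -3 = λ·-1, so λ = 3.

3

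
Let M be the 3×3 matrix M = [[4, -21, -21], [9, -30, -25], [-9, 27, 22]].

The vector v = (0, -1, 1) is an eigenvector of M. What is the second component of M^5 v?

First find the eigenvalue: Mv = (0, 5, -5) = -5·(0, -1, 1), so λ = -5.
Then M^5 v = λ^5·v = (-5)^5·(0, -1, 1) = -3125·(0, -1, 1) = (0, 3125, -3125).

3125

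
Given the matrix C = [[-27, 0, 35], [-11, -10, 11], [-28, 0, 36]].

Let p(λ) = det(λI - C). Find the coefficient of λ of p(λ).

-82

p(λ) = λ^3 + λ^2 - 82λ + 80.
The coefficient of λ is -82.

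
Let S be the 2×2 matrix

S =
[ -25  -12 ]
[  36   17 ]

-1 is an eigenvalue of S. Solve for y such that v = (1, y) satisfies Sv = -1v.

-2

We need (S + 1I)v = 0.
S + 1I = [[-24, -12], [36, 18]].
Row 1: (-24)·1 + (-12)·y = 0
Row 2: (36)·1 + (18)·y = 0
Solving gives y = -2.
Check: S·(1, -2) = (-1, 2) = -1·(1, -2).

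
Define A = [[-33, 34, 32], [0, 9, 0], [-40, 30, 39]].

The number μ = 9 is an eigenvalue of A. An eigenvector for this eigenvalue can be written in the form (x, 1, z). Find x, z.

-3, -5

We need (A - 9I)v = 0.
A - 9I = [[-42, 34, 32], [0, 0, 0], [-40, 30, 30]].
Row 1: (-42)·x + (34)·1 + (32)·z = 0
Row 2: (0)·x + (0)·1 + (0)·z = 0
Row 3: (-40)·x + (30)·1 + (30)·z = 0
Solving gives x = -3, z = -5.
Check: A·(-3, 1, -5) = (-27, 9, -45) = 9·(-3, 1, -5).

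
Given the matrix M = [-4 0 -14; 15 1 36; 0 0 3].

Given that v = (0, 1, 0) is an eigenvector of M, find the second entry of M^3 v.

First find the eigenvalue: Mv = (0, 1, 0) = 1·(0, 1, 0), so λ = 1.
Then M^3 v = λ^3·v = 1^3·(0, 1, 0) = 1·(0, 1, 0) = (0, 1, 0).

1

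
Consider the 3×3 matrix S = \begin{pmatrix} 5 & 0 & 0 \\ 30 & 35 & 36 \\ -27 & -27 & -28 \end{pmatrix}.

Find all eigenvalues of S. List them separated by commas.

Compute the characteristic polynomial p(λ) = det(λI - S).
Expanding along the first row, p(λ) = λ^3 - 12λ^2 + 27λ + 40.
Since p(8) = 0, λ = 8 is a root.
Factor out (λ - 8): p(λ) = (λ - 8)·(λ^2 - 4λ - 5).
The quadratic factors as (λ + 1)·(λ - 5).
Eigenvalues: -1, 5, 8.

-1, 5, 8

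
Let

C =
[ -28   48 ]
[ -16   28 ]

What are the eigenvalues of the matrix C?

det(C - lambda·I) = (-28 - lambda)(28 - lambda) - (48)·(-16) = lambda^2 - 16.
This factors as (lambda + 4)·(lambda - 4) = 0.
Eigenvalues: -4, 4.

-4, 4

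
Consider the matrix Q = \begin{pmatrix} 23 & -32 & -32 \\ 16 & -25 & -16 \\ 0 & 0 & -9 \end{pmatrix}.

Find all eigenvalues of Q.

Compute the characteristic polynomial p(λ) = det(λI - Q).
Expanding the 3×3 determinant: p(λ) = λ^3 + 11λ^2 - 45λ - 567.
Rational-root test: λ = 7 gives p(7) = 0.
Factor out (λ - 7): p(λ) = (λ - 7)·(λ^2 + 18λ + 81).
The quadratic factor is (λ + 9)^2.
Eigenvalues: -9, -9, 7.

-9, -9, 7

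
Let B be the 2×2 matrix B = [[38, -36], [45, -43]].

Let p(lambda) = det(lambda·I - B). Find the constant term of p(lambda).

p(lambda) = lambda^2 + 5·lambda - 14.
The constant term is -14.

-14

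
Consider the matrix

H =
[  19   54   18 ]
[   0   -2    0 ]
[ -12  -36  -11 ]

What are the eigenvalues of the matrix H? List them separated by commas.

Set up det(tI - H) = 0.
Expanding along the first row, p(t) = t^3 - 6t^2 - 9t + 14.
Rational-root test: t = 1 gives p(1) = 0.
Factor out (t - 1): p(t) = (t - 1)·(t^2 - 5t - 14).
The quadratic factors as (t + 2)·(t - 7).
Eigenvalues: -2, 1, 7.

-2, 1, 7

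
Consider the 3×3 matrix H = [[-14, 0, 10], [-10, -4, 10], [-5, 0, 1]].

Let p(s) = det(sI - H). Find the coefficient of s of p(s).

88

p(s) = s^3 + 17s^2 + 88s + 144.
The coefficient of s is 88.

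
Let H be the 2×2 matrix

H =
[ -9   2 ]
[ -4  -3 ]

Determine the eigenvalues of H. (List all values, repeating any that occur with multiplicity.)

det(H - lambda·I) = (-9 - lambda)(-3 - lambda) - (2)·(-4) = lambda^2 + 12·lambda + 35.
This factors as (lambda + 7)·(lambda + 5) = 0.
Eigenvalues: -7, -5.

-7, -5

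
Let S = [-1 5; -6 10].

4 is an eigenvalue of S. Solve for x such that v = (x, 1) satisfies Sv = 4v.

1

We need (S - 4I)v = 0.
S - 4I = [[-5, 5], [-6, 6]].
Row 1: (-5)·x + (5)·1 = 0
Row 2: (-6)·x + (6)·1 = 0
Solving gives x = 1.
Check: S·(1, 1) = (4, 4) = 4·(1, 1).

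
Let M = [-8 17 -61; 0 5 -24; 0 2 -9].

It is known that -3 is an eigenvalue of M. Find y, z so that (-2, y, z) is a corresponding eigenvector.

We need (M + 3I)v = 0.
M + 3I = [[-5, 17, -61], [0, 8, -24], [0, 2, -6]].
Row 1: (-5)·-2 + (17)·y + (-61)·z = 0
Row 2: (0)·-2 + (8)·y + (-24)·z = 0
Row 3: (0)·-2 + (2)·y + (-6)·z = 0
Solving gives y = 3, z = 1.
Check: M·(-2, 3, 1) = (6, -9, -3) = -3·(-2, 3, 1).

3, 1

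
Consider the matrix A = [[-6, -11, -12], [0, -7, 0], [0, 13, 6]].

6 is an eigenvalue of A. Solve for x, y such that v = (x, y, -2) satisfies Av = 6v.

We need (A - 6I)v = 0.
A - 6I = [[-12, -11, -12], [0, -13, 0], [0, 13, 0]].
Row 1: (-12)·x + (-11)·y + (-12)·-2 = 0
Row 2: (0)·x + (-13)·y + (0)·-2 = 0
Row 3: (0)·x + (13)·y + (0)·-2 = 0
Solving gives x = 2, y = 0.
Check: A·(2, 0, -2) = (12, 0, -12) = 6·(2, 0, -2).

2, 0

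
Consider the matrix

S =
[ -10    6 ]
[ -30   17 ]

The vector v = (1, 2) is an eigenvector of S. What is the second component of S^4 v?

First find the eigenvalue: Sv = (2, 4) = 2·(1, 2), so λ = 2.
Then S^4 v = λ^4·v = 2^4·(1, 2) = 16·(1, 2) = (16, 32).

32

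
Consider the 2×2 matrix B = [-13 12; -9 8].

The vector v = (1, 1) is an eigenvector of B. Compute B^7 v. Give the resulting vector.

First find the eigenvalue: Bv = (-1, -1) = -1·(1, 1), so λ = -1.
Then B^7 v = λ^7·v = (-1)^7·(1, 1) = -1·(1, 1) = (-1, -1).

(-1, -1)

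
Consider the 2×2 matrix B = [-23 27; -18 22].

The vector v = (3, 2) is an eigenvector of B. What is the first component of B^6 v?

46875

First find the eigenvalue: Bv = (-15, -10) = -5·(3, 2), so λ = -5.
Then B^6 v = λ^6·v = (-5)^6·(3, 2) = 15625·(3, 2) = (46875, 31250).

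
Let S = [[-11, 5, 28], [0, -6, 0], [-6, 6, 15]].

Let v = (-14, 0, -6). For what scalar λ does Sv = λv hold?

Compute Sv: S·(-14, 0, -6) = (-14, 0, -6).
Since Sv = λv, compare component 1: -14 = λ·-14, so λ = 1.

1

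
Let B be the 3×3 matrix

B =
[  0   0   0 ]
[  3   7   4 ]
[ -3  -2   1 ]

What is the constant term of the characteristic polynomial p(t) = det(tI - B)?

0

p(0) = det(0·I − B) = det(−B) = (−1)^3·det(B).
det(B) = 0, so p(0) = 0.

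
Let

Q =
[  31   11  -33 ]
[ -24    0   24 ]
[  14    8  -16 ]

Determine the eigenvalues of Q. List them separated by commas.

-2, 8, 9

Compute the characteristic polynomial p(r) = det(rI - Q).
Expanding along the first row, p(r) = r^3 - 15r^2 + 38r + 144.
Try r = -2: p(-2) = 0, so -2 is a root.
Factor out (r + 2): p(r) = (r + 2)·(r^2 - 17r + 72).
The quadratic factors as (r - 8)·(r - 9).
Eigenvalues: -2, 8, 9.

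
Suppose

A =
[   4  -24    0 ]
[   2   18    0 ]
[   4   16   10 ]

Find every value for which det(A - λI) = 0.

Set up det(λI - A) = 0.
Expanding along the first row, p(λ) = λ^3 - 32λ^2 + 340λ - 1200.
Since p(10) = 0, λ = 10 is a root.
Dividing by (λ - 10) leaves λ^2 - 22λ + 120.
The quadratic factors as (λ - 10)·(λ - 12).
Eigenvalues: 10, 10, 12.

10, 10, 12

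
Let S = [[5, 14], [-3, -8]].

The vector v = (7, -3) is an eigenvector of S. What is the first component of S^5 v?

First find the eigenvalue: Sv = (-7, 3) = -1·(7, -3), so λ = -1.
Then S^5 v = λ^5·v = (-1)^5·(7, -3) = -1·(7, -3) = (-7, 3).

-7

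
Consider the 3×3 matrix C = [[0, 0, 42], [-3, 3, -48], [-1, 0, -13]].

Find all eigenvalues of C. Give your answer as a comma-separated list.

-7, -6, 3

Compute the characteristic polynomial p(t) = det(tI - C).
Cofactor expansion gives p(t) = t^3 + 10t^2 + 3t - 126.
Try t = 3: p(3) = 0, so 3 is a root.
Factor out (t - 3): p(t) = (t - 3)·(t^2 + 13t + 42).
The quadratic factors as (t + 7)·(t + 6).
Eigenvalues: -7, -6, 3.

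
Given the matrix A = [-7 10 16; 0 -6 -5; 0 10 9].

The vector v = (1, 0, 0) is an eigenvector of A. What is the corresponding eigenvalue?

Compute Av: A·(1, 0, 0) = (-7, 0, 0).
Since Av = λv, compare component 1: -7 = λ·1, so λ = -7.

-7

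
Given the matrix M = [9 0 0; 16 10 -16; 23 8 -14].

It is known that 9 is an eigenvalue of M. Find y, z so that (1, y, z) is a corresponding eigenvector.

We need (M - 9I)v = 0.
M - 9I = [[0, 0, 0], [16, 1, -16], [23, 8, -23]].
Row 1: (0)·1 + (0)·y + (0)·z = 0
Row 2: (16)·1 + (1)·y + (-16)·z = 0
Row 3: (23)·1 + (8)·y + (-23)·z = 0
Solving gives y = 0, z = 1.
Check: M·(1, 0, 1) = (9, 0, 9) = 9·(1, 0, 1).

0, 1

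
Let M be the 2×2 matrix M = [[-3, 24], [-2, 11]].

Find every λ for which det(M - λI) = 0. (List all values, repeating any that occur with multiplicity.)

3, 5

det(M - λI) = (-3 - λ)(11 - λ) - (24)·(-2) = λ^2 - 8λ + 15.
This factors as (λ - 3)·(λ - 5) = 0.
Eigenvalues: 3, 5.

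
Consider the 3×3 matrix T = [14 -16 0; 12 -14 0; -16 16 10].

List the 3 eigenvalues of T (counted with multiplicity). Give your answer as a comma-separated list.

The characteristic polynomial is p(λ) = det(λI - T).
Expanding along the first row, p(λ) = λ^3 - 10λ^2 - 4λ + 40.
Rational-root test: λ = 2 gives p(2) = 0.
Dividing by (λ - 2) leaves λ^2 - 8λ - 20.
The quadratic factors as (λ + 2)·(λ - 10).
Eigenvalues: -2, 2, 10.

-2, 2, 10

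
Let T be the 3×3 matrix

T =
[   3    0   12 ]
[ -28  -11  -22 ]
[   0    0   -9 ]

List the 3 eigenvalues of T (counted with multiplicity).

The characteristic polynomial is p(λ) = det(λI - T).
Expanding along the first row, p(λ) = λ^3 + 17λ^2 + 39λ - 297.
Try λ = 3: p(3) = 0, so 3 is a root.
Dividing by (λ - 3) leaves λ^2 + 20λ + 99.
The quadratic factors as (λ + 11)·(λ + 9).
Eigenvalues: -11, -9, 3.

-11, -9, 3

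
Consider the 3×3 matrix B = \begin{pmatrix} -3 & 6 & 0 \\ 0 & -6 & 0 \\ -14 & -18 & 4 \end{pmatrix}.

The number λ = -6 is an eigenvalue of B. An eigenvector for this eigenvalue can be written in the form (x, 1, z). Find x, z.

-2, -1

We need (B + 6I)v = 0.
B + 6I = [[3, 6, 0], [0, 0, 0], [-14, -18, 10]].
Row 1: (3)·x + (6)·1 + (0)·z = 0
Row 2: (0)·x + (0)·1 + (0)·z = 0
Row 3: (-14)·x + (-18)·1 + (10)·z = 0
Solving gives x = -2, z = -1.
Check: B·(-2, 1, -1) = (12, -6, 6) = -6·(-2, 1, -1).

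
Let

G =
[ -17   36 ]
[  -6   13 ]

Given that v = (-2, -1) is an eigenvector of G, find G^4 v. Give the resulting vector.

(-2, -1)

First find the eigenvalue: Gv = (-2, -1) = 1·(-2, -1), so λ = 1.
Then G^4 v = λ^4·v = 1^4·(-2, -1) = 1·(-2, -1) = (-2, -1).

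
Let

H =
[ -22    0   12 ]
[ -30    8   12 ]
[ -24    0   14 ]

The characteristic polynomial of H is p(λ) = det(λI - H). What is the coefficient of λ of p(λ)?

p(λ) = λ^3 - 84λ + 160.
The coefficient of λ is -84.

-84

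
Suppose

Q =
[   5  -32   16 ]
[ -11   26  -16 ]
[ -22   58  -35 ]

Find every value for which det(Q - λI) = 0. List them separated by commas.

Set up det(λI - Q) = 0.
Expanding the 3×3 determinant: p(λ) = λ^3 + 4λ^2 - 27λ - 90.
Rational-root test: λ = -3 gives p(-3) = 0.
Dividing by (λ + 3) leaves λ^2 + λ - 30.
The quadratic factors as (λ + 6)·(λ - 5).
Eigenvalues: -6, -3, 5.

-6, -3, 5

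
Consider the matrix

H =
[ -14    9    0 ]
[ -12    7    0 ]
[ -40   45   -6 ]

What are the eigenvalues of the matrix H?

-6, -5, -2

Compute the characteristic polynomial p(r) = det(rI - H).
Expanding along the first row, p(r) = r^3 + 13r^2 + 52r + 60.
Try r = -5: p(-5) = 0, so -5 is a root.
Dividing by (r + 5) leaves r^2 + 8r + 12.
The quadratic factors as (r + 6)·(r + 2).
Eigenvalues: -6, -5, -2.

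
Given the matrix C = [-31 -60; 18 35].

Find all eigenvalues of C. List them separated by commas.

-1, 5

det(C - sI) = (-31 - s)(35 - s) - (-60)·(18) = s^2 - 4s - 5.
This factors as (s + 1)·(s - 5) = 0.
Eigenvalues: -1, 5.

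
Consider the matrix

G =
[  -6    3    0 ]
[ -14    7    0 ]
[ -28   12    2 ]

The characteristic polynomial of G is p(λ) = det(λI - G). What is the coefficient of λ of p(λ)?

p(λ) = λ^3 - 3λ^2 + 2λ.
The coefficient of λ is 2.

2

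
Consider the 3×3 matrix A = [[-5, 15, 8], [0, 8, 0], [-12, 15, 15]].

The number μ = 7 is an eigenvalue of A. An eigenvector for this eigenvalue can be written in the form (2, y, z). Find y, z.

0, 3

We need (A - 7I)v = 0.
A - 7I = [[-12, 15, 8], [0, 1, 0], [-12, 15, 8]].
Row 1: (-12)·2 + (15)·y + (8)·z = 0
Row 2: (0)·2 + (1)·y + (0)·z = 0
Row 3: (-12)·2 + (15)·y + (8)·z = 0
Solving gives y = 0, z = 3.
Check: A·(2, 0, 3) = (14, 0, 21) = 7·(2, 0, 3).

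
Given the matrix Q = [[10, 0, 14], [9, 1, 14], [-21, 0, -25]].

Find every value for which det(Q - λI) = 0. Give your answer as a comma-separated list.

-11, -4, 1

Set up det(μI - Q) = 0.
Expanding the 3×3 determinant: p(μ) = μ^3 + 14μ^2 + 29μ - 44.
Since p(1) = 0, μ = 1 is a root.
Factor out (μ - 1): p(μ) = (μ - 1)·(μ^2 + 15μ + 44).
The quadratic factors as (μ + 11)·(μ + 4).
Eigenvalues: -11, -4, 1.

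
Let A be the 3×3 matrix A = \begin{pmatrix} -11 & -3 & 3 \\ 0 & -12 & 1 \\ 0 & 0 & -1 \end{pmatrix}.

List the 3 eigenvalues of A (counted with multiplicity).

A is upper triangular, so its eigenvalues are the diagonal entries.
Diagonal: -11, -12, -1.

-12, -11, -1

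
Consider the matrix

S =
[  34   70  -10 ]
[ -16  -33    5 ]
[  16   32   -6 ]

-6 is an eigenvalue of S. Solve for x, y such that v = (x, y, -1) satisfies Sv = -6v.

-2, 1

We need (S + 6I)v = 0.
S + 6I = [[40, 70, -10], [-16, -27, 5], [16, 32, 0]].
Row 1: (40)·x + (70)·y + (-10)·-1 = 0
Row 2: (-16)·x + (-27)·y + (5)·-1 = 0
Row 3: (16)·x + (32)·y + (0)·-1 = 0
Solving gives x = -2, y = 1.
Check: S·(-2, 1, -1) = (12, -6, 6) = -6·(-2, 1, -1).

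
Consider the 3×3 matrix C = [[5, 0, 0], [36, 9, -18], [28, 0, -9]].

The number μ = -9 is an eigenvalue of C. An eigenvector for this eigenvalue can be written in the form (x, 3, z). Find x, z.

0, 3

We need (C + 9I)v = 0.
C + 9I = [[14, 0, 0], [36, 18, -18], [28, 0, 0]].
Row 1: (14)·x + (0)·3 + (0)·z = 0
Row 2: (36)·x + (18)·3 + (-18)·z = 0
Row 3: (28)·x + (0)·3 + (0)·z = 0
Solving gives x = 0, z = 3.
Check: C·(0, 3, 3) = (0, -27, -27) = -9·(0, 3, 3).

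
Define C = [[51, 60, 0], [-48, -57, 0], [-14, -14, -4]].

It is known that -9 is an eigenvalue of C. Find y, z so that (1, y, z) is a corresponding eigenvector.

We need (C + 9I)v = 0.
C + 9I = [[60, 60, 0], [-48, -48, 0], [-14, -14, 5]].
Row 1: (60)·1 + (60)·y + (0)·z = 0
Row 2: (-48)·1 + (-48)·y + (0)·z = 0
Row 3: (-14)·1 + (-14)·y + (5)·z = 0
Solving gives y = -1, z = 0.
Check: C·(1, -1, 0) = (-9, 9, 0) = -9·(1, -1, 0).

-1, 0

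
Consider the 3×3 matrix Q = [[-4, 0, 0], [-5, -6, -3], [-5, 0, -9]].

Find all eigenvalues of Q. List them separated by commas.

Compute the characteristic polynomial p(t) = det(tI - Q).
Cofactor expansion gives p(t) = t^3 + 19t^2 + 114t + 216.
Try t = -4: p(-4) = 0, so -4 is a root.
Dividing by (t + 4) leaves t^2 + 15t + 54.
The quadratic factors as (t + 9)·(t + 6).
Eigenvalues: -9, -6, -4.

-9, -6, -4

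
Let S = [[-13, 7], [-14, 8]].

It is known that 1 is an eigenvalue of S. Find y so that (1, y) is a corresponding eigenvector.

We need (S - 1I)v = 0.
S - 1I = [[-14, 7], [-14, 7]].
Row 1: (-14)·1 + (7)·y = 0
Row 2: (-14)·1 + (7)·y = 0
Solving gives y = 2.
Check: S·(1, 2) = (1, 2) = 1·(1, 2).

2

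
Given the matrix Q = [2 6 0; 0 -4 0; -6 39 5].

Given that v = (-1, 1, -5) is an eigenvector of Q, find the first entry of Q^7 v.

16384

First find the eigenvalue: Qv = (4, -4, 20) = -4·(-1, 1, -5), so λ = -4.
Then Q^7 v = λ^7·v = (-4)^7·(-1, 1, -5) = -16384·(-1, 1, -5) = (16384, -16384, 81920).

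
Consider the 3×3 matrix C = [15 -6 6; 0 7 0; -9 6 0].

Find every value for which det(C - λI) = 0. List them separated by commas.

6, 7, 9

Compute the characteristic polynomial p(r) = det(rI - C).
Expanding the 3×3 determinant: p(r) = r^3 - 22r^2 + 159r - 378.
Rational-root test: r = 7 gives p(7) = 0.
Dividing by (r - 7) leaves r^2 - 15r + 54.
The quadratic factors as (r - 6)·(r - 9).
Eigenvalues: 6, 7, 9.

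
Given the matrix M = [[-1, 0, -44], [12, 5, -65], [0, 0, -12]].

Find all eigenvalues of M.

-12, -1, 5

Set up det(lambda·I - M) = 0.
Cofactor expansion gives p(lambda) = lambda^3 + 8·lambda^2 - 53·lambda - 60.
Since p(-1) = 0, lambda = -1 is a root.
Factor out (lambda + 1): p(lambda) = (lambda + 1)·(lambda^2 + 7·lambda - 60).
The quadratic factors as (lambda + 12)·(lambda - 5).
Eigenvalues: -12, -1, 5.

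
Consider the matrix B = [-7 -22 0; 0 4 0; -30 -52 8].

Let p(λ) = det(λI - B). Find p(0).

p(0) = det(0·I − B) = det(−B) = (−1)^3·det(B).
det(B) = -224, so p(0) = 224.

224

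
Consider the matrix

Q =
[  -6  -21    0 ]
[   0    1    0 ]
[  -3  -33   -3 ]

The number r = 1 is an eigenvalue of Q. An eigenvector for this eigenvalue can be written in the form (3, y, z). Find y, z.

We need (Q - 1I)v = 0.
Q - 1I = [[-7, -21, 0], [0, 0, 0], [-3, -33, -4]].
Row 1: (-7)·3 + (-21)·y + (0)·z = 0
Row 2: (0)·3 + (0)·y + (0)·z = 0
Row 3: (-3)·3 + (-33)·y + (-4)·z = 0
Solving gives y = -1, z = 6.
Check: Q·(3, -1, 6) = (3, -1, 6) = 1·(3, -1, 6).

-1, 6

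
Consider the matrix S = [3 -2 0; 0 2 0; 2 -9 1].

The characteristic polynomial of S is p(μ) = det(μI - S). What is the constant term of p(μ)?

p(μ) = μ^3 - 6μ^2 + 11μ - 6.
The constant term is -6.

-6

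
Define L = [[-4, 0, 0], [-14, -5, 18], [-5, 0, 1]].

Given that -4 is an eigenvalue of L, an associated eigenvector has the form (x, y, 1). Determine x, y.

1, 4

We need (L + 4I)v = 0.
L + 4I = [[0, 0, 0], [-14, -1, 18], [-5, 0, 5]].
Row 1: (0)·x + (0)·y + (0)·1 = 0
Row 2: (-14)·x + (-1)·y + (18)·1 = 0
Row 3: (-5)·x + (0)·y + (5)·1 = 0
Solving gives x = 1, y = 4.
Check: L·(1, 4, 1) = (-4, -16, -4) = -4·(1, 4, 1).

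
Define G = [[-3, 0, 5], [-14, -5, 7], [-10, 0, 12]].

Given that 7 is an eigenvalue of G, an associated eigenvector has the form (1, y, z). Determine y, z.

0, 2

We need (G - 7I)v = 0.
G - 7I = [[-10, 0, 5], [-14, -12, 7], [-10, 0, 5]].
Row 1: (-10)·1 + (0)·y + (5)·z = 0
Row 2: (-14)·1 + (-12)·y + (7)·z = 0
Row 3: (-10)·1 + (0)·y + (5)·z = 0
Solving gives y = 0, z = 2.
Check: G·(1, 0, 2) = (7, 0, 14) = 7·(1, 0, 2).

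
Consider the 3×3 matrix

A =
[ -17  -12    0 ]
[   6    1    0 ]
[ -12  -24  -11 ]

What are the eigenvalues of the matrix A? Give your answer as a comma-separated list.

Compute the characteristic polynomial p(t) = det(tI - A).
Expanding the 3×3 determinant: p(t) = t^3 + 27t^2 + 231t + 605.
Try t = -11: p(-11) = 0, so -11 is a root.
Factor out (t + 11): p(t) = (t + 11)·(t^2 + 16t + 55).
The quadratic factors as (t + 11)·(t + 5).
Eigenvalues: -11, -11, -5.

-11, -11, -5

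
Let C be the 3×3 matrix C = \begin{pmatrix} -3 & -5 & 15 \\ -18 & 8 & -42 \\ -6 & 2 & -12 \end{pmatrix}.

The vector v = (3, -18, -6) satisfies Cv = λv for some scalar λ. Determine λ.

Compute Cv: C·(3, -18, -6) = (-9, 54, 18).
Since Cv = λv, compare component 1: -9 = λ·3, so λ = -3.

-3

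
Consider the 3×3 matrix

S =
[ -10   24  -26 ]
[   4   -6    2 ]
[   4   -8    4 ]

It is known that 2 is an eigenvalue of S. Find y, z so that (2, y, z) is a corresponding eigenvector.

We need (S - 2I)v = 0.
S - 2I = [[-12, 24, -26], [4, -8, 2], [4, -8, 2]].
Row 1: (-12)·2 + (24)·y + (-26)·z = 0
Row 2: (4)·2 + (-8)·y + (2)·z = 0
Row 3: (4)·2 + (-8)·y + (2)·z = 0
Solving gives y = 1, z = 0.
Check: S·(2, 1, 0) = (4, 2, 0) = 2·(2, 1, 0).

1, 0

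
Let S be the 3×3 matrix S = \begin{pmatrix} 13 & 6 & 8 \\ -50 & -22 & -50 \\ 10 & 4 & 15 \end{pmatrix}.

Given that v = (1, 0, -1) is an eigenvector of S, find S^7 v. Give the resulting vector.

First find the eigenvalue: Sv = (5, 0, -5) = 5·(1, 0, -1), so λ = 5.
Then S^7 v = λ^7·v = 5^7·(1, 0, -1) = 78125·(1, 0, -1) = (78125, 0, -78125).

(78125, 0, -78125)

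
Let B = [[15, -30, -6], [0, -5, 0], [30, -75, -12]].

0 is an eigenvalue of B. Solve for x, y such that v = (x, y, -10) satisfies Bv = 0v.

We need (B)v = 0.
B = [[15, -30, -6], [0, -5, 0], [30, -75, -12]].
Row 1: (15)·x + (-30)·y + (-6)·-10 = 0
Row 2: (0)·x + (-5)·y + (0)·-10 = 0
Row 3: (30)·x + (-75)·y + (-12)·-10 = 0
Solving gives x = -4, y = 0.
Check: B·(-4, 0, -10) = (0, 0, 0) = 0·(-4, 0, -10).

-4, 0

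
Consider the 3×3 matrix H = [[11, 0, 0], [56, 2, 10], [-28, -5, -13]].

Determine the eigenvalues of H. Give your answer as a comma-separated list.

Compute the characteristic polynomial p(λ) = det(λI - H).
Expanding the 3×3 determinant: p(λ) = λ^3 - 97λ - 264.
Rational-root test: λ = -8 gives p(-8) = 0.
Dividing by (λ + 8) leaves λ^2 - 8λ - 33.
The quadratic factors as (λ + 3)·(λ - 11).
Eigenvalues: -8, -3, 11.

-8, -3, 11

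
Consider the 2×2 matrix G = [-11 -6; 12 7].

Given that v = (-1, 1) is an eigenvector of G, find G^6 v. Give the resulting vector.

First find the eigenvalue: Gv = (5, -5) = -5·(-1, 1), so λ = -5.
Then G^6 v = λ^6·v = (-5)^6·(-1, 1) = 15625·(-1, 1) = (-15625, 15625).

(-15625, 15625)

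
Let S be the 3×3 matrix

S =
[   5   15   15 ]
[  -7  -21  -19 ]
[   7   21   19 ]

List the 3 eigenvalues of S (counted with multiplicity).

Set up det(μI - S) = 0.
Cofactor expansion gives p(μ) = μ^3 - 3μ^2 - 10μ.
Try μ = 5: p(5) = 0, so 5 is a root.
Factor out (μ - 5): p(μ) = (μ - 5)·(μ^2 + 2μ).
The quadratic factors as (μ + 2)·μ.
Eigenvalues: -2, 0, 5.

-2, 0, 5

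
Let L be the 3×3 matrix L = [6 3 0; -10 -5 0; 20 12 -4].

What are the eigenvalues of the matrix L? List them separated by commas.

The characteristic polynomial is p(t) = det(tI - L).
Expanding along the first row, p(t) = t^3 + 3t^2 - 4t.
Try t = 0: p(0) = 0, so 0 is a root.
Factor out t: p(t) = t·(t^2 + 3t - 4).
The quadratic factors as (t + 4)·(t - 1).
Eigenvalues: -4, 0, 1.

-4, 0, 1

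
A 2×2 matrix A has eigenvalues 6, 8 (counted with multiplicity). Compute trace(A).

trace(A) is the sum of the eigenvalues: (6) + (8) = 14.

14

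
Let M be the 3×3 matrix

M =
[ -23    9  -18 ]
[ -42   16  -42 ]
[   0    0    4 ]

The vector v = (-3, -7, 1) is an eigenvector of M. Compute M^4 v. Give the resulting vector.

First find the eigenvalue: Mv = (-12, -28, 4) = 4·(-3, -7, 1), so λ = 4.
Then M^4 v = λ^4·v = 4^4·(-3, -7, 1) = 256·(-3, -7, 1) = (-768, -1792, 256).

(-768, -1792, 256)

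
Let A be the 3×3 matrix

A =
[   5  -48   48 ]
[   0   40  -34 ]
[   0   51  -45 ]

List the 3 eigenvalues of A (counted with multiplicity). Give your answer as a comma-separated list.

Set up det(λI - A) = 0.
Expanding along the first row, p(λ) = λ^3 - 91λ + 330.
Try λ = -11: p(-11) = 0, so -11 is a root.
Factor out (λ + 11): p(λ) = (λ + 11)·(λ^2 - 11λ + 30).
The quadratic factors as (λ - 5)·(λ - 6).
Eigenvalues: -11, 5, 6.

-11, 5, 6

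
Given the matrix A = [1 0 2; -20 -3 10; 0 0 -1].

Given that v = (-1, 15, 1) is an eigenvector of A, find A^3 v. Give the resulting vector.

(1, -15, -1)

First find the eigenvalue: Av = (1, -15, -1) = -1·(-1, 15, 1), so λ = -1.
Then A^3 v = λ^3·v = (-1)^3·(-1, 15, 1) = -1·(-1, 15, 1) = (1, -15, -1).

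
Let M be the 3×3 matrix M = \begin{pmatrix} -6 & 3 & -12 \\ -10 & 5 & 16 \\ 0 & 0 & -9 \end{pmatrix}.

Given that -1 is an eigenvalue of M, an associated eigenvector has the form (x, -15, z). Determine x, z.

We need (M + 1I)v = 0.
M + 1I = [[-5, 3, -12], [-10, 6, 16], [0, 0, -8]].
Row 1: (-5)·x + (3)·-15 + (-12)·z = 0
Row 2: (-10)·x + (6)·-15 + (16)·z = 0
Row 3: (0)·x + (0)·-15 + (-8)·z = 0
Solving gives x = -9, z = 0.
Check: M·(-9, -15, 0) = (9, 15, 0) = -1·(-9, -15, 0).

-9, 0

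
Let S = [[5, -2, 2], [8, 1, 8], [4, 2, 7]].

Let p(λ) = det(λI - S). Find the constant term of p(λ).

-27

p(λ) = λ^3 - 13λ^2 + 39λ - 27.
The constant term is -27.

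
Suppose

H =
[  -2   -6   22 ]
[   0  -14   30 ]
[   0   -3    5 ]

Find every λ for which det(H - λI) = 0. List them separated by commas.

-5, -4, -2

The characteristic polynomial is p(λ) = det(λI - H).
Expanding along the first row, p(λ) = λ^3 + 11λ^2 + 38λ + 40.
Since p(-5) = 0, λ = -5 is a root.
Factor out (λ + 5): p(λ) = (λ + 5)·(λ^2 + 6λ + 8).
The quadratic factors as (λ + 4)·(λ + 2).
Eigenvalues: -5, -4, -2.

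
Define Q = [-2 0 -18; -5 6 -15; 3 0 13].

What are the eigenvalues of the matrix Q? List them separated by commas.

The characteristic polynomial is p(μ) = det(μI - Q).
Cofactor expansion gives p(μ) = μ^3 - 17μ^2 + 94μ - 168.
Try μ = 4: p(4) = 0, so 4 is a root.
Dividing by (μ - 4) leaves μ^2 - 13μ + 42.
The quadratic factors as (μ - 6)·(μ - 7).
Eigenvalues: 4, 6, 7.

4, 6, 7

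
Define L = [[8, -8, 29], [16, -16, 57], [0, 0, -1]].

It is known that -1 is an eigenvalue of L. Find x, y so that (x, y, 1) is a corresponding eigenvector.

We need (L + 1I)v = 0.
L + 1I = [[9, -8, 29], [16, -15, 57], [0, 0, 0]].
Row 1: (9)·x + (-8)·y + (29)·1 = 0
Row 2: (16)·x + (-15)·y + (57)·1 = 0
Row 3: (0)·x + (0)·y + (0)·1 = 0
Solving gives x = 3, y = 7.
Check: L·(3, 7, 1) = (-3, -7, -1) = -1·(3, 7, 1).

3, 7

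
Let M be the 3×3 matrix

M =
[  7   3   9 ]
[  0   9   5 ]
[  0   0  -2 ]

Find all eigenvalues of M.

M is upper triangular, so its eigenvalues are the diagonal entries.
Diagonal: 7, 9, -2.

-2, 7, 9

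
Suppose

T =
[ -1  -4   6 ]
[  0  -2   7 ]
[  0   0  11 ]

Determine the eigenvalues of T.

T is upper triangular, so its eigenvalues are the diagonal entries.
Diagonal: -1, -2, 11.

-2, -1, 11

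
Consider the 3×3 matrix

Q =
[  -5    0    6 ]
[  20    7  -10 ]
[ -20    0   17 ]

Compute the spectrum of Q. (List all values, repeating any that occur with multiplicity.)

Set up det(λI - Q) = 0.
Cofactor expansion gives p(λ) = λ^3 - 19λ^2 + 119λ - 245.
Since p(5) = 0, λ = 5 is a root.
Dividing by (λ - 5) leaves λ^2 - 14λ + 49.
The quadratic factor is (λ - 7)^2.
Eigenvalues: 5, 7, 7.

5, 7, 7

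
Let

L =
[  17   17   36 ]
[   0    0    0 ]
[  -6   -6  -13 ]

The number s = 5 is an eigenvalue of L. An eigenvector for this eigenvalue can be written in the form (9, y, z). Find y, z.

We need (L - 5I)v = 0.
L - 5I = [[12, 17, 36], [0, -5, 0], [-6, -6, -18]].
Row 1: (12)·9 + (17)·y + (36)·z = 0
Row 2: (0)·9 + (-5)·y + (0)·z = 0
Row 3: (-6)·9 + (-6)·y + (-18)·z = 0
Solving gives y = 0, z = -3.
Check: L·(9, 0, -3) = (45, 0, -15) = 5·(9, 0, -3).

0, -3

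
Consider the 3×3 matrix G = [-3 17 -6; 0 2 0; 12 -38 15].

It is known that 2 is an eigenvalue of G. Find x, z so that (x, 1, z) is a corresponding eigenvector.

1, 2

We need (G - 2I)v = 0.
G - 2I = [[-5, 17, -6], [0, 0, 0], [12, -38, 13]].
Row 1: (-5)·x + (17)·1 + (-6)·z = 0
Row 2: (0)·x + (0)·1 + (0)·z = 0
Row 3: (12)·x + (-38)·1 + (13)·z = 0
Solving gives x = 1, z = 2.
Check: G·(1, 1, 2) = (2, 2, 4) = 2·(1, 1, 2).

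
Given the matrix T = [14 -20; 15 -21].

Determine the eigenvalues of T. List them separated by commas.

det(T - lambda·I) = (14 - lambda)(-21 - lambda) - (-20)·(15) = lambda^2 + 7·lambda + 6.
This factors as (lambda + 6)·(lambda + 1) = 0.
Eigenvalues: -6, -1.

-6, -1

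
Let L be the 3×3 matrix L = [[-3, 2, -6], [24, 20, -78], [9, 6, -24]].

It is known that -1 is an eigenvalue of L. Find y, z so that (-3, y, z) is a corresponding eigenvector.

-30, -9

We need (L + 1I)v = 0.
L + 1I = [[-2, 2, -6], [24, 21, -78], [9, 6, -23]].
Row 1: (-2)·-3 + (2)·y + (-6)·z = 0
Row 2: (24)·-3 + (21)·y + (-78)·z = 0
Row 3: (9)·-3 + (6)·y + (-23)·z = 0
Solving gives y = -30, z = -9.
Check: L·(-3, -30, -9) = (3, 30, 9) = -1·(-3, -30, -9).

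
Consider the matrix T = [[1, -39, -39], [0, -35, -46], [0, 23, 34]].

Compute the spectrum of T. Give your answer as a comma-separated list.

Set up det(lambda·I - T) = 0.
Cofactor expansion gives p(lambda) = lambda^3 - 133·lambda + 132.
Try lambda = 11: p(11) = 0, so 11 is a root.
Dividing by (lambda - 11) leaves lambda^2 + 11·lambda - 12.
The quadratic factors as (lambda + 12)·(lambda - 1).
Eigenvalues: -12, 1, 11.

-12, 1, 11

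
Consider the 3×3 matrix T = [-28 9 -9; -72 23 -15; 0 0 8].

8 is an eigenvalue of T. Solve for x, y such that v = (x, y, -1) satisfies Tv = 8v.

We need (T - 8I)v = 0.
T - 8I = [[-36, 9, -9], [-72, 15, -15], [0, 0, 0]].
Row 1: (-36)·x + (9)·y + (-9)·-1 = 0
Row 2: (-72)·x + (15)·y + (-15)·-1 = 0
Row 3: (0)·x + (0)·y + (0)·-1 = 0
Solving gives x = 0, y = -1.
Check: T·(0, -1, -1) = (0, -8, -8) = 8·(0, -1, -1).

0, -1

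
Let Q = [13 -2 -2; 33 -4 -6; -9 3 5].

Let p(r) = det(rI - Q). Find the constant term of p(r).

p(r) = r^3 - 14r^2 + 59r - 70.
The constant term is -70.

-70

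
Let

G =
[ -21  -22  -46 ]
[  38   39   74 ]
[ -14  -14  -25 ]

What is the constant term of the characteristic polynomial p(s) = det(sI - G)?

33

p(0) = det(0·I − G) = det(−G) = (−1)^3·det(G).
det(G) = -33, so p(0) = 33.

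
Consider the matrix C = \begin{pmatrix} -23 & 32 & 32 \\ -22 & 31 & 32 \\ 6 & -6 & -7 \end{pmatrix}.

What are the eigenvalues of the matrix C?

-7, -1, 9

Compute the characteristic polynomial p(λ) = det(λI - C).
Expanding along the first row, p(λ) = λ^3 - λ^2 - 65λ - 63.
Rational-root test: λ = -1 gives p(-1) = 0.
Dividing by (λ + 1) leaves λ^2 - 2λ - 63.
The quadratic factors as (λ + 7)·(λ - 9).
Eigenvalues: -7, -1, 9.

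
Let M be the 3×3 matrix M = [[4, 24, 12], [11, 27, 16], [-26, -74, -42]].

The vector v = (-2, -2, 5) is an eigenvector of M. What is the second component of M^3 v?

First find the eigenvalue: Mv = (4, 4, -10) = -2·(-2, -2, 5), so λ = -2.
Then M^3 v = λ^3·v = (-2)^3·(-2, -2, 5) = -8·(-2, -2, 5) = (16, 16, -40).

16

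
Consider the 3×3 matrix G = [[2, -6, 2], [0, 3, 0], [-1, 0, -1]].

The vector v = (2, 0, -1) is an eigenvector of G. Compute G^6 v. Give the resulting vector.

First find the eigenvalue: Gv = (2, 0, -1) = 1·(2, 0, -1), so λ = 1.
Then G^6 v = λ^6·v = 1^6·(2, 0, -1) = 1·(2, 0, -1) = (2, 0, -1).

(2, 0, -1)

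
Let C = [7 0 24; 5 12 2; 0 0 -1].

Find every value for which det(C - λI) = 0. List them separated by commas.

-1, 7, 12

Compute the characteristic polynomial p(r) = det(rI - C).
Expanding along the first row, p(r) = r^3 - 18r^2 + 65r + 84.
Try r = 7: p(7) = 0, so 7 is a root.
Factor out (r - 7): p(r) = (r - 7)·(r^2 - 11r - 12).
The quadratic factors as (r + 1)·(r - 12).
Eigenvalues: -1, 7, 12.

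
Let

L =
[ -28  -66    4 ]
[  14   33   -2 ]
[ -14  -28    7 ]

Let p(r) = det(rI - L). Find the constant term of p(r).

p(r) = r^3 - 12r^2 + 35r.
The constant term is 0.

0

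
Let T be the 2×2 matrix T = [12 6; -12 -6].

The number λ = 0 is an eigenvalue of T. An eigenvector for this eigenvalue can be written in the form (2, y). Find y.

We need (T)v = 0.
T = [[12, 6], [-12, -6]].
Row 1: (12)·2 + (6)·y = 0
Row 2: (-12)·2 + (-6)·y = 0
Solving gives y = -4.
Check: T·(2, -4) = (0, 0) = 0·(2, -4).

-4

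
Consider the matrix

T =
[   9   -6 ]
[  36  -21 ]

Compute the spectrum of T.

det(T - lambda·I) = (9 - lambda)(-21 - lambda) - (-6)·(36) = lambda^2 + 12·lambda + 27.
This factors as (lambda + 9)·(lambda + 3) = 0.
Eigenvalues: -9, -3.

-9, -3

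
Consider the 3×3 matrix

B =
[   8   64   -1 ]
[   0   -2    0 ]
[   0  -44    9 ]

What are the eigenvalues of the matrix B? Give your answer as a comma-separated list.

Set up det(μI - B) = 0.
Expanding the 3×3 determinant: p(μ) = μ^3 - 15μ^2 + 38μ + 144.
Try μ = 8: p(8) = 0, so 8 is a root.
Factor out (μ - 8): p(μ) = (μ - 8)·(μ^2 - 7μ - 18).
The quadratic factors as (μ + 2)·(μ - 9).
Eigenvalues: -2, 8, 9.

-2, 8, 9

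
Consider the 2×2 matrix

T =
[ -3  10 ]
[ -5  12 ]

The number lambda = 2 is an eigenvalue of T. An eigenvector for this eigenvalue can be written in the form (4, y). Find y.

We need (T - 2I)v = 0.
T - 2I = [[-5, 10], [-5, 10]].
Row 1: (-5)·4 + (10)·y = 0
Row 2: (-5)·4 + (10)·y = 0
Solving gives y = 2.
Check: T·(4, 2) = (8, 4) = 2·(4, 2).

2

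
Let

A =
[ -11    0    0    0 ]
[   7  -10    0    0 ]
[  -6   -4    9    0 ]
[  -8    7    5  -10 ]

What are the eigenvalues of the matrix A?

-11, -10, -10, 9

A is lower triangular, so its eigenvalues are the diagonal entries.
Diagonal: -11, -10, 9, -10.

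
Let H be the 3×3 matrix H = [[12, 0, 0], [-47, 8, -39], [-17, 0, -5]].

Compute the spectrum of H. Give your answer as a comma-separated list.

-5, 8, 12

Set up det(μI - H) = 0.
Expanding the 3×3 determinant: p(μ) = μ^3 - 15μ^2 - 4μ + 480.
Since p(-5) = 0, μ = -5 is a root.
Factor out (μ + 5): p(μ) = (μ + 5)·(μ^2 - 20μ + 96).
The quadratic factors as (μ - 8)·(μ - 12).
Eigenvalues: -5, 8, 12.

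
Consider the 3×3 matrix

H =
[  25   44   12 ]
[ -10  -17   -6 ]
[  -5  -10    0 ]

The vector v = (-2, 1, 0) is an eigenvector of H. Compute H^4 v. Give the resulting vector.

(-162, 81, 0)

First find the eigenvalue: Hv = (-6, 3, 0) = 3·(-2, 1, 0), so λ = 3.
Then H^4 v = λ^4·v = 3^4·(-2, 1, 0) = 81·(-2, 1, 0) = (-162, 81, 0).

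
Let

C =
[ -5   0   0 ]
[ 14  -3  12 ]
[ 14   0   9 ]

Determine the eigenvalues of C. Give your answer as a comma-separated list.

Compute the characteristic polynomial p(t) = det(tI - C).
Expanding along the first row, p(t) = t^3 - t^2 - 57t - 135.
Rational-root test: t = -3 gives p(-3) = 0.
Dividing by (t + 3) leaves t^2 - 4t - 45.
The quadratic factors as (t + 5)·(t - 9).
Eigenvalues: -5, -3, 9.

-5, -3, 9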